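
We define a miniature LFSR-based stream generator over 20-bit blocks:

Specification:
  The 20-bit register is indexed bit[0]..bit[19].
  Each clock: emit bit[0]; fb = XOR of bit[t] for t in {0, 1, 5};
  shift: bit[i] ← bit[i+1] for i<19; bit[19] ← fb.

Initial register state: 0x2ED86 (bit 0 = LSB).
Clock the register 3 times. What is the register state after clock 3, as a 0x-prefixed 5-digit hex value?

0x25DB0

reg_0 = 0x2ED86
clock 1: out=0, reg = 0x976C3
clock 2: out=1, reg = 0x4BB61
clock 3: out=1, reg = 0x25DB0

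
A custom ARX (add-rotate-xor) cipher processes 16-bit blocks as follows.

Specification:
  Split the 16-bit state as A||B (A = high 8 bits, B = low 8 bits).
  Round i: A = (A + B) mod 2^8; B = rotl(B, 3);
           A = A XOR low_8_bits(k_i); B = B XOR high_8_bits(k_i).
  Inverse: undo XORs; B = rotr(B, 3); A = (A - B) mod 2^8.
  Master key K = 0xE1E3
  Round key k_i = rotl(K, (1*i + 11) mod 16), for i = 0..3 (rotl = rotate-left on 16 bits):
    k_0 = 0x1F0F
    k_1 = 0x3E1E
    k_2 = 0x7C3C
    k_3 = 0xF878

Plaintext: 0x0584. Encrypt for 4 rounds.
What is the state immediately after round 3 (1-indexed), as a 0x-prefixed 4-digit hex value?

0xFA43

s_0 = plaintext = 0x0584
s_1 = Round(s_0, k_0) = 0x863B
s_2 = Round(s_1, k_1) = 0xDFE7
s_3 = Round(s_2, k_2) = 0xFA43
s_4 = Round(s_3, k_3) = 0x45E2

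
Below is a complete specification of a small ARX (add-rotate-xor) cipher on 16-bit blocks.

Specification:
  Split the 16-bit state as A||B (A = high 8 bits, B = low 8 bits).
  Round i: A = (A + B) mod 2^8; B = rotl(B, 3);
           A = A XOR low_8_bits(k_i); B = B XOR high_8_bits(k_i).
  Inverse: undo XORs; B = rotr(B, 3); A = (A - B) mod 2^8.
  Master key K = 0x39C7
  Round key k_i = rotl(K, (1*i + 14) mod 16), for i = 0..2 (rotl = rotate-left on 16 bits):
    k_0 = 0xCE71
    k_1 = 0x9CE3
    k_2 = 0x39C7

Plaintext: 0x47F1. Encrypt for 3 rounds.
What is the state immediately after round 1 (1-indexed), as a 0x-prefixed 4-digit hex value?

s_0 = plaintext = 0x47F1
s_1 = Round(s_0, k_0) = 0x4941
s_2 = Round(s_1, k_1) = 0x6996
s_3 = Round(s_2, k_2) = 0x388D

0x4941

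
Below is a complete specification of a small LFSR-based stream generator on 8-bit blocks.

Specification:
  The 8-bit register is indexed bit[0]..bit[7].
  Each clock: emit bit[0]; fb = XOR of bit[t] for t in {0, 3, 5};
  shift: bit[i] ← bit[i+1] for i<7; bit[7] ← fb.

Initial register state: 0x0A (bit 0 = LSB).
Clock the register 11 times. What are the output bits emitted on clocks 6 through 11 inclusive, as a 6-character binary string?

reg_0 = 0x0A
clock 1: out=0, reg = 0x85
clock 2: out=1, reg = 0xC2
clock 3: out=0, reg = 0x61
clock 4: out=1, reg = 0x30
clock 5: out=0, reg = 0x98
clock 6: out=0, reg = 0xCC
clock 7: out=0, reg = 0xE6
clock 8: out=0, reg = 0xF3
clock 9: out=1, reg = 0x79
clock 10: out=1, reg = 0xBC
clock 11: out=0, reg = 0x5E

000110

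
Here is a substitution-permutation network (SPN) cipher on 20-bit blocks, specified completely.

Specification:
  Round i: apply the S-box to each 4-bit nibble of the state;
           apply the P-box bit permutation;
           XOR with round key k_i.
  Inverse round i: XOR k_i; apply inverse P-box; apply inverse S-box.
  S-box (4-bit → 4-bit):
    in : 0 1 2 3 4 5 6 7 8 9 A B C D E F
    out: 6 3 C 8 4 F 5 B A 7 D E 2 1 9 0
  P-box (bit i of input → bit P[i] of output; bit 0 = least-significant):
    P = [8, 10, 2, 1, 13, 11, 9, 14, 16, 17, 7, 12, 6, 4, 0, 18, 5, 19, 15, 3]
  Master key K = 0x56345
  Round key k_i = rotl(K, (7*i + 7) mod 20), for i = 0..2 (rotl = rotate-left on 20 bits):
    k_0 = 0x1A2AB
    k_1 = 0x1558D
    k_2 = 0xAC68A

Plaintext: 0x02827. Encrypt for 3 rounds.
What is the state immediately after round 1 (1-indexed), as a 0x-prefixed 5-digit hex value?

0xF75A8

s_0 = plaintext = 0x02827
s_1 = Round(s_0, k_0) = 0xF75A8
s_2 = Round(s_1, k_1) = 0x6235F
s_3 = Round(s_2, k_2) = 0xE3CAB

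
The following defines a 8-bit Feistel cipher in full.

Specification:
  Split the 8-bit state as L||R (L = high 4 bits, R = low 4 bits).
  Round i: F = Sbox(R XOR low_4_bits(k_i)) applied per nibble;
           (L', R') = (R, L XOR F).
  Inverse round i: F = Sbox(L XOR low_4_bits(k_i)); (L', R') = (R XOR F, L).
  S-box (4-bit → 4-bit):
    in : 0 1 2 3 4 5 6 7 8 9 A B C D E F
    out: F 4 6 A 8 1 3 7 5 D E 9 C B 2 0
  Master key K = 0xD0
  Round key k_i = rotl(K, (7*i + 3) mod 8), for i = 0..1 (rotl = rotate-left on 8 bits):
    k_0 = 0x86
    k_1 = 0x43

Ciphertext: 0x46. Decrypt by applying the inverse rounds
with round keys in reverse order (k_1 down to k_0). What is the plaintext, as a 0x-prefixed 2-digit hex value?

s_0 = ciphertext = 0x46
s_1 = InvRound(s_0, k_1) = 0x14
s_2 = InvRound(s_1, k_0) = 0x31

0x31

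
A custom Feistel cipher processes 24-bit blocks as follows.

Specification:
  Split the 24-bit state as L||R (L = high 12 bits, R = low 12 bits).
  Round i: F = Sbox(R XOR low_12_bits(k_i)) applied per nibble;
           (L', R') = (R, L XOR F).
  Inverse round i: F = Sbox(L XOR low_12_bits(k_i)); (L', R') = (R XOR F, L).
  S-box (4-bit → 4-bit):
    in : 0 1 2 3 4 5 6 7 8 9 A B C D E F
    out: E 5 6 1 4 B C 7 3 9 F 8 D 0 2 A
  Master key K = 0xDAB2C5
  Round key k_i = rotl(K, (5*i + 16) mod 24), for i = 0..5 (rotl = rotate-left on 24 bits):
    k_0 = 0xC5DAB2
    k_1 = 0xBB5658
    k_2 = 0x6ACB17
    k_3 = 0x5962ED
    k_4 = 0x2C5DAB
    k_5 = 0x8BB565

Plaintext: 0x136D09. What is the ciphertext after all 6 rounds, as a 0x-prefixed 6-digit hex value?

0xC73D32

s_0 = plaintext = 0x136D09
s_1 = Round(s_0, k_0) = 0xD096BE
s_2 = Round(s_1, k_1) = 0x6BE325
s_3 = Round(s_2, k_2) = 0x3255A8
s_4 = Round(s_3, k_3) = 0x5A846E
s_5 = Round(s_4, k_4) = 0x46EC73
s_6 = Round(s_5, k_5) = 0xC73D32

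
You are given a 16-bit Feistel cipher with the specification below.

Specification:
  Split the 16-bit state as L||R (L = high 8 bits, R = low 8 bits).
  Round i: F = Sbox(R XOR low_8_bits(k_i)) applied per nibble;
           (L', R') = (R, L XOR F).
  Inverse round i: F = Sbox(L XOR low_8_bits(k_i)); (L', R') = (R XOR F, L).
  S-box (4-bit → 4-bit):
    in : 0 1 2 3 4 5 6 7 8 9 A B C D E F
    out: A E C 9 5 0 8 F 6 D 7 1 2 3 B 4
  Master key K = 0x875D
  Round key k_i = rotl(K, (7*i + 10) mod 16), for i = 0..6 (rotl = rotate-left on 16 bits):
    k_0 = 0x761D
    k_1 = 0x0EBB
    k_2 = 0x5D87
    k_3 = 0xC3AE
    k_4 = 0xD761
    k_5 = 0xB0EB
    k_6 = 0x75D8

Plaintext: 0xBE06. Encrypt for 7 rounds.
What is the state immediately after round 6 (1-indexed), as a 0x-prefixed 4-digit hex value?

s_0 = plaintext = 0xBE06
s_1 = Round(s_0, k_0) = 0x065F
s_2 = Round(s_1, k_1) = 0x5FB3
s_3 = Round(s_2, k_2) = 0xB3CA
s_4 = Round(s_3, k_3) = 0xCA36
s_5 = Round(s_4, k_4) = 0x36C5
s_6 = Round(s_5, k_5) = 0xC5FD
s_7 = Round(s_6, k_6) = 0xFD05

0xC5FD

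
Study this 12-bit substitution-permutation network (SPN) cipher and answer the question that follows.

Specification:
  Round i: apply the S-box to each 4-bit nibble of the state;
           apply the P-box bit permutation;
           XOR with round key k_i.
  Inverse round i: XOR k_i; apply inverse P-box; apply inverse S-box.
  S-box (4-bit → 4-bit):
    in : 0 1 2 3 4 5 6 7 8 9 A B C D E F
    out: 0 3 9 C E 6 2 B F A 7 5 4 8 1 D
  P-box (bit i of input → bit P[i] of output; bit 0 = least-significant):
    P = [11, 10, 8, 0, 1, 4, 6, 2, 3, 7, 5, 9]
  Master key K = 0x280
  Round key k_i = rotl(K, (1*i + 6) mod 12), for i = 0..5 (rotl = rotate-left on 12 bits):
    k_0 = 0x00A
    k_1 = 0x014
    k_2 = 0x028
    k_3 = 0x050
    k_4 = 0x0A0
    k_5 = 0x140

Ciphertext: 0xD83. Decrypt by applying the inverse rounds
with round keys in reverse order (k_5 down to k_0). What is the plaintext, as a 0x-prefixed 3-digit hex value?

s_0 = ciphertext = 0xD83
s_1 = InvRound(s_0, k_5) = 0x6B7
s_2 = InvRound(s_1, k_4) = 0xD79
s_3 = InvRound(s_2, k_3) = 0xB08
s_4 = InvRound(s_3, k_2) = 0x30B
s_5 = InvRound(s_4, k_1) = 0x273
s_6 = InvRound(s_5, k_0) = 0xF5D

0xF5D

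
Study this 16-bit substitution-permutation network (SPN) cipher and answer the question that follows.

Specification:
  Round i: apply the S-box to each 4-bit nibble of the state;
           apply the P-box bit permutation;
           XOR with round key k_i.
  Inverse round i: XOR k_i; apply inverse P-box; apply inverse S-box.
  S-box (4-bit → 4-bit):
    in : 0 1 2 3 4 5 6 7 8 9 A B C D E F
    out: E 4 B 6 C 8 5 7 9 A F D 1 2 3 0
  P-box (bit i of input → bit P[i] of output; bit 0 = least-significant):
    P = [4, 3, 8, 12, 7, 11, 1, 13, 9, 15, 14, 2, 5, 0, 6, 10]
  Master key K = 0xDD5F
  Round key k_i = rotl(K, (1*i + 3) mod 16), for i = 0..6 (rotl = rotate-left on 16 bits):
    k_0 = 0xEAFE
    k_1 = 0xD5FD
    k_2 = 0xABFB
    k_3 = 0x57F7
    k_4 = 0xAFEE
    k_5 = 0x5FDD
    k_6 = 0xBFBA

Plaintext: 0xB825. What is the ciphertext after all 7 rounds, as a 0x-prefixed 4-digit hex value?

0x704B

s_0 = plaintext = 0xB825
s_1 = Round(s_0, k_0) = 0xD41A
s_2 = Round(s_1, k_1) = 0x84E2
s_3 = Round(s_2, k_2) = 0xF747
s_4 = Round(s_3, k_3) = 0xB4ED
s_5 = Round(s_4, k_4) = 0xE302
s_6 = Round(s_5, k_5) = 0xA7E6
s_7 = Round(s_6, k_6) = 0x704B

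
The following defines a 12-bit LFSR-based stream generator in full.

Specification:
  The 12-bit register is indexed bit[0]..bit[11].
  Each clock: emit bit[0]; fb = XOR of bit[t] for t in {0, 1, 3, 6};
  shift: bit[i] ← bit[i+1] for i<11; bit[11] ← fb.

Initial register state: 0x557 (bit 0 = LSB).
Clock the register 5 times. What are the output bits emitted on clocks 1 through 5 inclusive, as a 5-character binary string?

reg_0 = 0x557
clock 1: out=1, reg = 0xAAB
clock 2: out=1, reg = 0xD55
clock 3: out=1, reg = 0x6AA
clock 4: out=0, reg = 0x355
clock 5: out=1, reg = 0x1AA

11101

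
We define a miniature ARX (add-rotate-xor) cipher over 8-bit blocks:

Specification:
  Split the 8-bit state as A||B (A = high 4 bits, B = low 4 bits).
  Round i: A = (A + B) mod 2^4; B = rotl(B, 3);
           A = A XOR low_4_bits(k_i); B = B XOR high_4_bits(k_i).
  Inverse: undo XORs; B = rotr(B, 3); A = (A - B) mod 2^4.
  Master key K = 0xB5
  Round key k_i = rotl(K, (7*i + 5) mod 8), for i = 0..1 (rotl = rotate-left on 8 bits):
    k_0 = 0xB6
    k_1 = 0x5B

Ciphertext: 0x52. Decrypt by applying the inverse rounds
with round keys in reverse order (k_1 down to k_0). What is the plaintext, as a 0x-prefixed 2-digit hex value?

0xCA

s_0 = ciphertext = 0x52
s_1 = InvRound(s_0, k_1) = 0x0E
s_2 = InvRound(s_1, k_0) = 0xCA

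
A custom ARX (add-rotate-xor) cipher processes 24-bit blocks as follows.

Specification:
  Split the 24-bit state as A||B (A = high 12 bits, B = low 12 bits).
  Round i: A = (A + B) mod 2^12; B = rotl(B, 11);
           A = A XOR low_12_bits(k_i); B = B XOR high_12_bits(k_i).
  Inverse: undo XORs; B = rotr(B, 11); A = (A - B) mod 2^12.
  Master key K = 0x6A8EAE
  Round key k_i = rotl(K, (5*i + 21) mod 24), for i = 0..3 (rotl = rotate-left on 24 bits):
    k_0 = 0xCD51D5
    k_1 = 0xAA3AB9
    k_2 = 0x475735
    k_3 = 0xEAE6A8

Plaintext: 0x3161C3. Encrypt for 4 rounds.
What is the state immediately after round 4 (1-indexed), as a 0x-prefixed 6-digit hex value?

s_0 = plaintext = 0x3161C3
s_1 = Round(s_0, k_0) = 0x50C434
s_2 = Round(s_1, k_1) = 0x3F98B9
s_3 = Round(s_2, k_2) = 0xB87829
s_4 = Round(s_3, k_3) = 0x5182BA

0x5182BA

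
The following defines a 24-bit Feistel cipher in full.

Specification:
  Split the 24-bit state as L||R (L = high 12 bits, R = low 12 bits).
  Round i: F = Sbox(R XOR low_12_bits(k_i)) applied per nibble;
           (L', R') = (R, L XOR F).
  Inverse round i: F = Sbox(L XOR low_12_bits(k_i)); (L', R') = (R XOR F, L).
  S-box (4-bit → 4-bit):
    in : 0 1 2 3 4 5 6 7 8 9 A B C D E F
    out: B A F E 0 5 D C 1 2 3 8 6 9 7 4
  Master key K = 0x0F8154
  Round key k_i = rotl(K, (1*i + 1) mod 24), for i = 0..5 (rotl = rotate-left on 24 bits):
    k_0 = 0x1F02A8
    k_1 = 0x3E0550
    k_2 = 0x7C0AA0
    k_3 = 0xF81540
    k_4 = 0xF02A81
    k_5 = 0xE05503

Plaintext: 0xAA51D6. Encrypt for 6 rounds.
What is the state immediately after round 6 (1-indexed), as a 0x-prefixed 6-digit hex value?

0xCFE1CB

s_0 = plaintext = 0xAA51D6
s_1 = Round(s_0, k_0) = 0x1D6462
s_2 = Round(s_1, k_1) = 0x462B39
s_3 = Round(s_2, k_2) = 0xB39E40
s_4 = Round(s_3, k_3) = 0xE40382
s_5 = Round(s_4, k_4) = 0x382CFE
s_6 = Round(s_5, k_5) = 0xCFE1CB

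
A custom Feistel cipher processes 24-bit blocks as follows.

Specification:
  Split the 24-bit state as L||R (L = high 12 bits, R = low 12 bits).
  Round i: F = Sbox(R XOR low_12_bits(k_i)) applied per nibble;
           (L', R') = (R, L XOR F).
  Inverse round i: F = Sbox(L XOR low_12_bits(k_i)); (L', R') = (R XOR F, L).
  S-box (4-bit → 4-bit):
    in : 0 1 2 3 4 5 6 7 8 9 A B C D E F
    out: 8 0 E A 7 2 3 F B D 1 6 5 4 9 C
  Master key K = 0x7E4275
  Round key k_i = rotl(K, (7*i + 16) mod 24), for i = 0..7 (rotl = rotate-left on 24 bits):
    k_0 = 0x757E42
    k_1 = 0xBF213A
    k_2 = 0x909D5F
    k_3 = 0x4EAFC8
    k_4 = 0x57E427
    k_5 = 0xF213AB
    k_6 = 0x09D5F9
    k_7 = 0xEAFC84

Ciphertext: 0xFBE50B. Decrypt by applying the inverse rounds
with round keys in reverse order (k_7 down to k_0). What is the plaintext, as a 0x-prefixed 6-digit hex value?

s_0 = ciphertext = 0xFBE50B
s_1 = InvRound(s_0, k_7) = 0xFAAFBE
s_2 = InvRound(s_1, k_6) = 0xE94FAA
s_3 = InvRound(s_2, k_5) = 0xB06E94
s_4 = InvRound(s_3, k_4) = 0x274B06
s_5 = InvRound(s_4, k_3) = 0xF63274
s_6 = InvRound(s_5, k_2) = 0xCD1F63
s_7 = InvRound(s_6, k_1) = 0xBF5CD1
s_8 = InvRound(s_7, k_0) = 0xEBEBF5

0xEBEBF5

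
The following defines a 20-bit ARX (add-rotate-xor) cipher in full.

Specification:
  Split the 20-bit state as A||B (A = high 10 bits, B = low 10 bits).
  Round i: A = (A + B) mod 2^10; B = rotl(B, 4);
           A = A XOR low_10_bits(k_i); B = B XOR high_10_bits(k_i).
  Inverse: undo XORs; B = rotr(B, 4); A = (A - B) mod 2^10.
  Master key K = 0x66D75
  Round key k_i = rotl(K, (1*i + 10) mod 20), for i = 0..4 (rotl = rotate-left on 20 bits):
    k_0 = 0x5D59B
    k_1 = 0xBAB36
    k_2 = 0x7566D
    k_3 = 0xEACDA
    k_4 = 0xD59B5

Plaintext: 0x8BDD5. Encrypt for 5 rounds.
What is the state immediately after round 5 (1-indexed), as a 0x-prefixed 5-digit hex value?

0x5CFB5

s_0 = plaintext = 0x8BDD5
s_1 = Round(s_0, k_0) = 0x67C22
s_2 = Round(s_1, k_1) = 0xBDCCA
s_3 = Round(s_2, k_2) = 0x6B176
s_4 = Round(s_3, k_3) = 0xFE0CE
s_5 = Round(s_4, k_4) = 0x5CFB5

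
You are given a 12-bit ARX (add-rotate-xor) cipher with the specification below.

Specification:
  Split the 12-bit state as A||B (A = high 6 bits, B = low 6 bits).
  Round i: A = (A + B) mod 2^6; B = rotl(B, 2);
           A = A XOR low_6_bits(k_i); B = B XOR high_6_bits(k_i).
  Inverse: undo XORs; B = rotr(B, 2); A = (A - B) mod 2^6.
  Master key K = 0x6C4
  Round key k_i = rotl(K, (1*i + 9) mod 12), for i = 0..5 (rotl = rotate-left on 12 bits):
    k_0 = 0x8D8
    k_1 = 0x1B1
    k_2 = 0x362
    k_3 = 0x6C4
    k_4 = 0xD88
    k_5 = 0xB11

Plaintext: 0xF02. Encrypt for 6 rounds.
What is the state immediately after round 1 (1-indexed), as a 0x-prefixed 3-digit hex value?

s_0 = plaintext = 0xF02
s_1 = Round(s_0, k_0) = 0x9AB
s_2 = Round(s_1, k_1) = 0x828
s_3 = Round(s_2, k_2) = 0xAAF
s_4 = Round(s_3, k_3) = 0x765
s_5 = Round(s_4, k_4) = 0x2A0
s_6 = Round(s_5, k_5) = 0xEEE

0x9AB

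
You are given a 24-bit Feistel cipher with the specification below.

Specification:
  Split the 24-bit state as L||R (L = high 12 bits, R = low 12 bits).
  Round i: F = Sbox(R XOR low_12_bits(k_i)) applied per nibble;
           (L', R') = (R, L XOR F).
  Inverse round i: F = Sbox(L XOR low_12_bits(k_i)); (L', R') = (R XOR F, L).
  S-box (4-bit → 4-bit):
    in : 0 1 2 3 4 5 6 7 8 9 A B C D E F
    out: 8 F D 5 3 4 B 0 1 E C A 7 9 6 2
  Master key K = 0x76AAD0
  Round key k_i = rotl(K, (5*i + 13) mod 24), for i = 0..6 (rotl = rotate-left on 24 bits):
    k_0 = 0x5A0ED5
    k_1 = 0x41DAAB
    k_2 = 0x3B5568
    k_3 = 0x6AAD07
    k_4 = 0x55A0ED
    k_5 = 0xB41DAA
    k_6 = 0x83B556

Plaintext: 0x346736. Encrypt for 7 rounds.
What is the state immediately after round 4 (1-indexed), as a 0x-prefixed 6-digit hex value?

0x011EDC

s_0 = plaintext = 0x346736
s_1 = Round(s_0, k_0) = 0x736D23
s_2 = Round(s_1, k_1) = 0xD23727
s_3 = Round(s_2, k_2) = 0x727011
s_4 = Round(s_3, k_3) = 0x011EDC
s_5 = Round(s_4, k_4) = 0xEDC64E
s_6 = Round(s_5, k_5) = 0x64E4BF
s_7 = Round(s_6, k_6) = 0x4BF920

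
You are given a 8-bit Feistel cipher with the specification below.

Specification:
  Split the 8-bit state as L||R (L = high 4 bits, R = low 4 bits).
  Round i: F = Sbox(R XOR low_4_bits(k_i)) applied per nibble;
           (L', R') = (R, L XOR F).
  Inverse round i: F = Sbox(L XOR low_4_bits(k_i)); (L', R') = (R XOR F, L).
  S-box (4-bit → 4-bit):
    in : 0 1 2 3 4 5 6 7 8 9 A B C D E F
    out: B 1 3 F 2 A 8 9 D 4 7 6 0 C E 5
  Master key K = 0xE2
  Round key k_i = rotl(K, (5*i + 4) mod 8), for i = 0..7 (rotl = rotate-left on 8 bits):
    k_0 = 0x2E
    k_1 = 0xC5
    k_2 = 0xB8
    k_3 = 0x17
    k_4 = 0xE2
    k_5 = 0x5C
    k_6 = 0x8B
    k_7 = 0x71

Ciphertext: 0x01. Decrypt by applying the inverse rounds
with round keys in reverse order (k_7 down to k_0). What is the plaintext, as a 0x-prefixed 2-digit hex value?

s_0 = ciphertext = 0x01
s_1 = InvRound(s_0, k_7) = 0x00
s_2 = InvRound(s_1, k_6) = 0x60
s_3 = InvRound(s_2, k_5) = 0x76
s_4 = InvRound(s_3, k_4) = 0xC7
s_5 = InvRound(s_4, k_3) = 0x1C
s_6 = InvRound(s_5, k_2) = 0x81
s_7 = InvRound(s_6, k_1) = 0xD8
s_8 = InvRound(s_7, k_0) = 0x7D

0x7D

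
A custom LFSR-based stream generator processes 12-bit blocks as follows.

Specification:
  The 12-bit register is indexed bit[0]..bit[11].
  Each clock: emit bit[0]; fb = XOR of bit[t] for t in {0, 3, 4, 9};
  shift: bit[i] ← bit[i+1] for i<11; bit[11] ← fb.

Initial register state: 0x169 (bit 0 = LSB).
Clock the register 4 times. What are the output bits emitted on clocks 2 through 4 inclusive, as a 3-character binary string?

reg_0 = 0x169
clock 1: out=1, reg = 0x0B4
clock 2: out=0, reg = 0x85A
clock 3: out=0, reg = 0x42D
clock 4: out=1, reg = 0x216

001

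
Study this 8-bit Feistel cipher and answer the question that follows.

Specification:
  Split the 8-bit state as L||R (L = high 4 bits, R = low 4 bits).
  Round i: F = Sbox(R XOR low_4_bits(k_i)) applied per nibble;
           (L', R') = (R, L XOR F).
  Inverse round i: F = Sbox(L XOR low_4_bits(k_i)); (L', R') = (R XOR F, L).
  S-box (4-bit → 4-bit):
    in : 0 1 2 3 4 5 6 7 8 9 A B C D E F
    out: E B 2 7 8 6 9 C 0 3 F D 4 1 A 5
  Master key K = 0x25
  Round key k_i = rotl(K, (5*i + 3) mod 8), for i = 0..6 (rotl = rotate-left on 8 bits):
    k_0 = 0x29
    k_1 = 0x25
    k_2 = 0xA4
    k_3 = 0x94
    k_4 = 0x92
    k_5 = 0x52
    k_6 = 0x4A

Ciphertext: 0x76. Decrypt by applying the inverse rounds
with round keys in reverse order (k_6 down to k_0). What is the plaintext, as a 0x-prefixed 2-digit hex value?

s_0 = ciphertext = 0x76
s_1 = InvRound(s_0, k_6) = 0x77
s_2 = InvRound(s_1, k_5) = 0x17
s_3 = InvRound(s_2, k_4) = 0x01
s_4 = InvRound(s_3, k_3) = 0x90
s_5 = InvRound(s_4, k_2) = 0x19
s_6 = InvRound(s_5, k_1) = 0x11
s_7 = InvRound(s_6, k_0) = 0x11

0x11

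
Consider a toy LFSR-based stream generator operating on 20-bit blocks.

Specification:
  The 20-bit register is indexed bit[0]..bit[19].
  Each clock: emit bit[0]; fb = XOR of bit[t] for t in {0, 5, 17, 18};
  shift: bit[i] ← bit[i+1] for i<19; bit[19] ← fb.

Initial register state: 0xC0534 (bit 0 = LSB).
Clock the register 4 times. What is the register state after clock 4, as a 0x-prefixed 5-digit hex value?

reg_0 = 0xC0534
clock 1: out=0, reg = 0x6029A
clock 2: out=0, reg = 0x3014D
clock 3: out=1, reg = 0x180A6
clock 4: out=0, reg = 0x8C053

0x8C053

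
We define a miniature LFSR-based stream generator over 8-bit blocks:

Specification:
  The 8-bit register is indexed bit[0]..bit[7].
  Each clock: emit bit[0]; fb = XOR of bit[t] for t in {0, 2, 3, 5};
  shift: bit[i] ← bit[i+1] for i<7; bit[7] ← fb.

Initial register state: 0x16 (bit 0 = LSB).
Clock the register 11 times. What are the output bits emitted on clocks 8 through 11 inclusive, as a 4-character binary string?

reg_0 = 0x16
clock 1: out=0, reg = 0x8B
clock 2: out=1, reg = 0x45
clock 3: out=1, reg = 0x22
clock 4: out=0, reg = 0x91
clock 5: out=1, reg = 0xC8
clock 6: out=0, reg = 0xE4
clock 7: out=0, reg = 0x72
clock 8: out=0, reg = 0xB9
clock 9: out=1, reg = 0xDC
clock 10: out=0, reg = 0x6E
clock 11: out=0, reg = 0xB7

0100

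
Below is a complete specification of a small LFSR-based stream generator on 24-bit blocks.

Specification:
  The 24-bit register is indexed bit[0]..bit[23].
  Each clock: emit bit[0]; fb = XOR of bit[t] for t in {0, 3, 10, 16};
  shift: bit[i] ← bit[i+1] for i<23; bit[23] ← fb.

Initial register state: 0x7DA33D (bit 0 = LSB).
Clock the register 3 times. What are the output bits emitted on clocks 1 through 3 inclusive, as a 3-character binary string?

reg_0 = 0x7DA33D
clock 1: out=1, reg = 0xBED19E
clock 2: out=0, reg = 0xDF68CF
clock 3: out=1, reg = 0xEFB467

101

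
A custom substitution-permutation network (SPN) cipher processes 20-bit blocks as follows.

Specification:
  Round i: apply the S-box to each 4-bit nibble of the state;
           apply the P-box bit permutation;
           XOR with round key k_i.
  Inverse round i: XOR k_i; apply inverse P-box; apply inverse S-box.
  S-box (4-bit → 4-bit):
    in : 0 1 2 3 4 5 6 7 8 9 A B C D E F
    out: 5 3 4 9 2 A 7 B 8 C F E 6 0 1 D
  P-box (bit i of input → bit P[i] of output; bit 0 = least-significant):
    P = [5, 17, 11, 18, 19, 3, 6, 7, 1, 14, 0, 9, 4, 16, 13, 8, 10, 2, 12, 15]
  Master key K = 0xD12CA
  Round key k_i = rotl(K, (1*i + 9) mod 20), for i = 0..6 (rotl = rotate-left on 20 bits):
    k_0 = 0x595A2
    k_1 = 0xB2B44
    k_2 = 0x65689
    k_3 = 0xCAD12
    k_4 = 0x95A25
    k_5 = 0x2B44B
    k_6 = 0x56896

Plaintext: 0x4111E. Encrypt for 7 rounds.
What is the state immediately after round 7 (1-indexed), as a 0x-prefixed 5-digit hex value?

s_0 = plaintext = 0x4111E
s_1 = Round(s_0, k_0) = 0xCD59C
s_2 = Round(s_1, k_1) = 0x97180
s_3 = Round(s_2, k_2) = 0x78F3B
s_4 = Round(s_3, k_3) = 0x22295
s_5 = Round(s_4, k_4) = 0xF6AE4
s_6 = Round(s_5, k_5) = 0x94258
s_7 = Round(s_6, k_6) = 0x0F81F

0x0F81F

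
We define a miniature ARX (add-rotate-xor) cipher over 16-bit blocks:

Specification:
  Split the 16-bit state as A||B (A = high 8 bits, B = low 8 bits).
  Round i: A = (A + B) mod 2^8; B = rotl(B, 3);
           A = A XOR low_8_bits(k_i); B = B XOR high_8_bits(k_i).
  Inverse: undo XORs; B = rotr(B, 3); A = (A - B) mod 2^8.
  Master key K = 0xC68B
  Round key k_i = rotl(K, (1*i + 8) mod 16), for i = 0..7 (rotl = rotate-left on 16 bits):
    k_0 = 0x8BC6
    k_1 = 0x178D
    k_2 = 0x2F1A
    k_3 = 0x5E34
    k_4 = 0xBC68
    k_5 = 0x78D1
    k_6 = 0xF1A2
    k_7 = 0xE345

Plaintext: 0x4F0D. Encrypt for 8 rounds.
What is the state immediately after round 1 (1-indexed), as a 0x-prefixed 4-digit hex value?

0x9AE3

s_0 = plaintext = 0x4F0D
s_1 = Round(s_0, k_0) = 0x9AE3
s_2 = Round(s_1, k_1) = 0xF008
s_3 = Round(s_2, k_2) = 0xE26F
s_4 = Round(s_3, k_3) = 0x6525
s_5 = Round(s_4, k_4) = 0xE295
s_6 = Round(s_5, k_5) = 0xA6D4
s_7 = Round(s_6, k_6) = 0xD857
s_8 = Round(s_7, k_7) = 0x6A59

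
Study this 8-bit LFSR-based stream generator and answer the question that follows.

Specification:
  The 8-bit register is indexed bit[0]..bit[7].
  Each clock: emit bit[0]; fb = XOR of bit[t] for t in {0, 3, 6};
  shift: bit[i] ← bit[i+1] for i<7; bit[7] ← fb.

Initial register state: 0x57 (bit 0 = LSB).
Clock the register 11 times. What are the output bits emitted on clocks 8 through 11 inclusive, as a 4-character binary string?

reg_0 = 0x57
clock 1: out=1, reg = 0x2B
clock 2: out=1, reg = 0x15
clock 3: out=1, reg = 0x8A
clock 4: out=0, reg = 0xC5
clock 5: out=1, reg = 0x62
clock 6: out=0, reg = 0xB1
clock 7: out=1, reg = 0xD8
clock 8: out=0, reg = 0x6C
clock 9: out=0, reg = 0x36
clock 10: out=0, reg = 0x1B
clock 11: out=1, reg = 0x0D

0001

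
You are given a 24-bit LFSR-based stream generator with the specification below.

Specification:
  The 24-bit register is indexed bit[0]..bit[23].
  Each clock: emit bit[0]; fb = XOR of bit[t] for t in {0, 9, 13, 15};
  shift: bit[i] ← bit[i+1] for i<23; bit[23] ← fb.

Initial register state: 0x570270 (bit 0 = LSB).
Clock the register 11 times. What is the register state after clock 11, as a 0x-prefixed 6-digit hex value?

0xBCEAE0

reg_0 = 0x570270
clock 1: out=0, reg = 0xAB8138
clock 2: out=0, reg = 0xD5C09C
clock 3: out=0, reg = 0xEAE04E
clock 4: out=0, reg = 0x757027
clock 5: out=1, reg = 0x3AB813
clock 6: out=1, reg = 0x9D5C09
clock 7: out=1, reg = 0xCEAE04
clock 8: out=0, reg = 0xE75702
clock 9: out=0, reg = 0xF3AB81
clock 10: out=1, reg = 0x79D5C0
clock 11: out=0, reg = 0xBCEAE0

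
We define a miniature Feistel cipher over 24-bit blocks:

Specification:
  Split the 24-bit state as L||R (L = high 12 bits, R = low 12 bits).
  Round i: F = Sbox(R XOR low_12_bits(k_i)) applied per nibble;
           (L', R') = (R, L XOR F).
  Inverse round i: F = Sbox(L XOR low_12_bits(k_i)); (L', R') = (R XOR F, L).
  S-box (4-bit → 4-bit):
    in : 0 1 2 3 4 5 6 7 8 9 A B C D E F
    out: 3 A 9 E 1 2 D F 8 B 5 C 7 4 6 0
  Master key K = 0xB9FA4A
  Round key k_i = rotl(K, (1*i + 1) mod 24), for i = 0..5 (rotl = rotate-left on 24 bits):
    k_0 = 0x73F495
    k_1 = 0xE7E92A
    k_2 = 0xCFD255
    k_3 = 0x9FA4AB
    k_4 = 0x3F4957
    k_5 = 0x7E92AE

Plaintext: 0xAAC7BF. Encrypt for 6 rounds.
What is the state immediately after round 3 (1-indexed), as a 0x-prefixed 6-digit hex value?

0x311E28

s_0 = plaintext = 0xAAC7BF
s_1 = Round(s_0, k_0) = 0x7BF439
s_2 = Round(s_1, k_1) = 0x439311
s_3 = Round(s_2, k_2) = 0x311E28
s_4 = Round(s_3, k_3) = 0xE2869F
s_5 = Round(s_4, k_4) = 0x69FE50
s_6 = Round(s_5, k_5) = 0xE50199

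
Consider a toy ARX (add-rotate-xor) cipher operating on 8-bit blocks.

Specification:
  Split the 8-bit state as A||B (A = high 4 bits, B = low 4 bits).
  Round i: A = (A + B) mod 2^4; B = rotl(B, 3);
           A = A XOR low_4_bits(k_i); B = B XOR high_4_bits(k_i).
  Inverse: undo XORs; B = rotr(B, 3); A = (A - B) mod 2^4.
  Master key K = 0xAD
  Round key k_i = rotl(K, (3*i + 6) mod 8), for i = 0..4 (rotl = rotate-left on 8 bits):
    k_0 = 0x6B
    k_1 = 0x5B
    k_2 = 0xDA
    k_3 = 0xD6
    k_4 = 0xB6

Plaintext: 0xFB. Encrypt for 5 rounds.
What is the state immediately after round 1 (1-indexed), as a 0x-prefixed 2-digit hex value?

0x1B

s_0 = plaintext = 0xFB
s_1 = Round(s_0, k_0) = 0x1B
s_2 = Round(s_1, k_1) = 0x78
s_3 = Round(s_2, k_2) = 0x59
s_4 = Round(s_3, k_3) = 0x81
s_5 = Round(s_4, k_4) = 0xF3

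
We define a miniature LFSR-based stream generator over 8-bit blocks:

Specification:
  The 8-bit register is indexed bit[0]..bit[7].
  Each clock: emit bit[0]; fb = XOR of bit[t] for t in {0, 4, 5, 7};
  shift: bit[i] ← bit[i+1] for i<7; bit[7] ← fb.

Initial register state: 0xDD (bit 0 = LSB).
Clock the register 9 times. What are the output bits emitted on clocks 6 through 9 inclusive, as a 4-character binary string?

reg_0 = 0xDD
clock 1: out=1, reg = 0xEE
clock 2: out=0, reg = 0x77
clock 3: out=1, reg = 0xBB
clock 4: out=1, reg = 0x5D
clock 5: out=1, reg = 0x2E
clock 6: out=0, reg = 0x97
clock 7: out=1, reg = 0xCB
clock 8: out=1, reg = 0x65
clock 9: out=1, reg = 0x32

0111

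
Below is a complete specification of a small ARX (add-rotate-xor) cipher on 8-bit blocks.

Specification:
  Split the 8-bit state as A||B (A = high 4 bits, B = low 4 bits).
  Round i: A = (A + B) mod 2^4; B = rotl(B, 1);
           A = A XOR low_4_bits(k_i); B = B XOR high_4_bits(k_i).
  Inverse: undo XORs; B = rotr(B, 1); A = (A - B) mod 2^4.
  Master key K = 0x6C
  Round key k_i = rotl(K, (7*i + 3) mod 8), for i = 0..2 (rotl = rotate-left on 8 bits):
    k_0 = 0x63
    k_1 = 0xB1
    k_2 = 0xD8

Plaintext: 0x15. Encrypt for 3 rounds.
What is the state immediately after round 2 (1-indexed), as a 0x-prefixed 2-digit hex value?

s_0 = plaintext = 0x15
s_1 = Round(s_0, k_0) = 0x5C
s_2 = Round(s_1, k_1) = 0x02
s_3 = Round(s_2, k_2) = 0xA9

0x02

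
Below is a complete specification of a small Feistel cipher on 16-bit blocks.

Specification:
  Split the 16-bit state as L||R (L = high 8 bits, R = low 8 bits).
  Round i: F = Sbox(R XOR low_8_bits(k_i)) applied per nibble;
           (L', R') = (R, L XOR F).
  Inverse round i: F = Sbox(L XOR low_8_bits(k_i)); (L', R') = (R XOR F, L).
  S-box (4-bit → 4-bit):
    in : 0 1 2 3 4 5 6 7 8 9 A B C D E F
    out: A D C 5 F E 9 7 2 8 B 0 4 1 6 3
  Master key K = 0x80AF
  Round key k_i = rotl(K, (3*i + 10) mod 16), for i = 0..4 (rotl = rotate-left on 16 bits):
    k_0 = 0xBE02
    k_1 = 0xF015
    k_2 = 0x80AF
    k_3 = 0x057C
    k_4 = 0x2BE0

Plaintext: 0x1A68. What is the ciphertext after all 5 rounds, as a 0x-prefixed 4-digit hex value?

0x44CC

s_0 = plaintext = 0x1A68
s_1 = Round(s_0, k_0) = 0x6881
s_2 = Round(s_1, k_1) = 0x81E7
s_3 = Round(s_2, k_2) = 0xE773
s_4 = Round(s_3, k_3) = 0x7344
s_5 = Round(s_4, k_4) = 0x44CC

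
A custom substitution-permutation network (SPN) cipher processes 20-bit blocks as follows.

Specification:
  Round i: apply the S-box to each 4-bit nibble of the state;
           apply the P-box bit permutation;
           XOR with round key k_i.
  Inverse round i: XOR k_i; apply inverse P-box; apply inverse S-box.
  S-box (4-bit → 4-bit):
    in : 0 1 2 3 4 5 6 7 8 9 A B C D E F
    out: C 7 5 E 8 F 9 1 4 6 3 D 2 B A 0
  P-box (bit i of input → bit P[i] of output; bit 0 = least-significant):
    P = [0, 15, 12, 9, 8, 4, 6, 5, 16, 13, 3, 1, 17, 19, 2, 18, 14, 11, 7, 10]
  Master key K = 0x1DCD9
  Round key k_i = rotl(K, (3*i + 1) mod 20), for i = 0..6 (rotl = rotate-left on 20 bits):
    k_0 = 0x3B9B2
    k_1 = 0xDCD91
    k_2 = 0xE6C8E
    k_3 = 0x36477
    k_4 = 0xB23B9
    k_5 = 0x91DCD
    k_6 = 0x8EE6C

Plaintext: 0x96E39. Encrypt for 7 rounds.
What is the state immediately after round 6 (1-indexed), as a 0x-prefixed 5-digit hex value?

0xCABB7

s_0 = plaintext = 0x96E39
s_1 = Round(s_0, k_0) = 0x50140
s_2 = Round(s_1, k_1) = 0x8B33D
s_3 = Round(s_2, k_2) = 0x8CE71
s_4 = Round(s_3, k_3) = 0xBD5F4
s_5 = Round(s_4, k_4) = 0x44533
s_6 = Round(s_5, k_5) = 0xCABB7
s_7 = Round(s_6, k_6) = 0x3E707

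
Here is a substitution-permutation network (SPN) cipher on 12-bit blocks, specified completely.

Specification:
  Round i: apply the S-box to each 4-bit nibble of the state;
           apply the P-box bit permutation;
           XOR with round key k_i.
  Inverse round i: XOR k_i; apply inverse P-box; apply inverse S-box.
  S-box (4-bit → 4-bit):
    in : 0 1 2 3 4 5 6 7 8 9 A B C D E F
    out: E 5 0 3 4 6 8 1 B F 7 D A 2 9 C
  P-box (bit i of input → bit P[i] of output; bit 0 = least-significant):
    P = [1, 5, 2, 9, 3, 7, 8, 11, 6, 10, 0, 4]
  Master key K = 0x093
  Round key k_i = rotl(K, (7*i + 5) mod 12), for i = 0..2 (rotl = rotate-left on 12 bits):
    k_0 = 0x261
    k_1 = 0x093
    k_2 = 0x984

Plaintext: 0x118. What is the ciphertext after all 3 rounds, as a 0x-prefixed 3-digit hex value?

s_0 = plaintext = 0x118
s_1 = Round(s_0, k_0) = 0x10A
s_2 = Round(s_1, k_1) = 0x974
s_3 = Round(s_2, k_2) = 0xDD9

0xDD9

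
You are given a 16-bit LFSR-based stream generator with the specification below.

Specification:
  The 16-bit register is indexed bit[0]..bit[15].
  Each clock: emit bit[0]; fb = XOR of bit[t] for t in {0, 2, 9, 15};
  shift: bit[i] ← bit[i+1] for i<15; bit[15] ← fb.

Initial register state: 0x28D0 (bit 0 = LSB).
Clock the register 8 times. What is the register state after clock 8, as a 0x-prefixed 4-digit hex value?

0x5028

reg_0 = 0x28D0
clock 1: out=0, reg = 0x1468
clock 2: out=0, reg = 0x0A34
clock 3: out=0, reg = 0x051A
clock 4: out=0, reg = 0x028D
clock 5: out=1, reg = 0x8146
clock 6: out=0, reg = 0x40A3
clock 7: out=1, reg = 0xA051
clock 8: out=1, reg = 0x5028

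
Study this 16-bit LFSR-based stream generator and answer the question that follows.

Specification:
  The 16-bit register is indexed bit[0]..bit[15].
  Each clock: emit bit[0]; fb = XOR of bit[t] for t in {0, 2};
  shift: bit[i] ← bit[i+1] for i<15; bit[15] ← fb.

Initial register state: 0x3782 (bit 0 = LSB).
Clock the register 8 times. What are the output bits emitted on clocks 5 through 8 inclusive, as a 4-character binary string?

0001

reg_0 = 0x3782
clock 1: out=0, reg = 0x1BC1
clock 2: out=1, reg = 0x8DE0
clock 3: out=0, reg = 0x46F0
clock 4: out=0, reg = 0x2378
clock 5: out=0, reg = 0x11BC
clock 6: out=0, reg = 0x88DE
clock 7: out=0, reg = 0xC46F
clock 8: out=1, reg = 0x6237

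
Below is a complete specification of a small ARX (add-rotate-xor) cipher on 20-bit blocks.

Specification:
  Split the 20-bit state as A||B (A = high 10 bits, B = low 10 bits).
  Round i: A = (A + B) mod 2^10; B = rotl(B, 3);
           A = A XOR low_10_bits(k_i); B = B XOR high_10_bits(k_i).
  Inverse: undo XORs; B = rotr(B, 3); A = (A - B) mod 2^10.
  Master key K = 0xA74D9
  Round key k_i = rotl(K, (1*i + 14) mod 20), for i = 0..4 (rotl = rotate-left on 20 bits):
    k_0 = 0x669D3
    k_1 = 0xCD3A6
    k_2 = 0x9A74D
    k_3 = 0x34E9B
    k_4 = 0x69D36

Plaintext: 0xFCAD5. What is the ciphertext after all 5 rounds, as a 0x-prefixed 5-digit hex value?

s_0 = plaintext = 0xFCAD5
s_1 = Round(s_0, k_0) = 0xC5337
s_2 = Round(s_1, k_1) = 0x7B68A
s_3 = Round(s_2, k_2) = 0xCEA3C
s_4 = Round(s_3, k_3) = 0xFB537
s_5 = Round(s_4, k_4) = 0x0481D

0x0481D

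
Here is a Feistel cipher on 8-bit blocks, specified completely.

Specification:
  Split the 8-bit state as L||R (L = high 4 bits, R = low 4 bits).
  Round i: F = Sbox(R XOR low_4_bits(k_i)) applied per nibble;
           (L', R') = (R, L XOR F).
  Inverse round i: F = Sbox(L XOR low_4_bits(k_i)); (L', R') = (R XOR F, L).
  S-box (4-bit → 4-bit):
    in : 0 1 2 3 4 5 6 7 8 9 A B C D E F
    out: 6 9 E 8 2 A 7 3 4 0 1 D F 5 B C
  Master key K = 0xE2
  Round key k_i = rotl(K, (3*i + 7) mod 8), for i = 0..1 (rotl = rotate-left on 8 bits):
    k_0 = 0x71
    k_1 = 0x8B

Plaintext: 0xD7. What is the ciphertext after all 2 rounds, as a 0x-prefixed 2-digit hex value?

0xAE

s_0 = plaintext = 0xD7
s_1 = Round(s_0, k_0) = 0x7A
s_2 = Round(s_1, k_1) = 0xAE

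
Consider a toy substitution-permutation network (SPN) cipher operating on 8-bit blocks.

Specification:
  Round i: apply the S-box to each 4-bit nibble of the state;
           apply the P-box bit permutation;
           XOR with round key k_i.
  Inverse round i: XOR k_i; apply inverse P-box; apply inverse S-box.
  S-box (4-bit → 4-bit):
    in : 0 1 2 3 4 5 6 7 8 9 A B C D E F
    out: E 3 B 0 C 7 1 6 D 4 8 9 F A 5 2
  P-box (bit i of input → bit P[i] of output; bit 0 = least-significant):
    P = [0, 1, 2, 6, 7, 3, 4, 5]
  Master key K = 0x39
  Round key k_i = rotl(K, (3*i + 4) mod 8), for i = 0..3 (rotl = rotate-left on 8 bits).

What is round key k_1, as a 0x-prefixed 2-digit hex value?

0x9C

K = 0x39
k_0 = rotl(K, (3*0+4) mod 8) = rotl(K, 4) = 0x93
k_1 = rotl(K, (3*1+4) mod 8) = rotl(K, 7) = 0x9C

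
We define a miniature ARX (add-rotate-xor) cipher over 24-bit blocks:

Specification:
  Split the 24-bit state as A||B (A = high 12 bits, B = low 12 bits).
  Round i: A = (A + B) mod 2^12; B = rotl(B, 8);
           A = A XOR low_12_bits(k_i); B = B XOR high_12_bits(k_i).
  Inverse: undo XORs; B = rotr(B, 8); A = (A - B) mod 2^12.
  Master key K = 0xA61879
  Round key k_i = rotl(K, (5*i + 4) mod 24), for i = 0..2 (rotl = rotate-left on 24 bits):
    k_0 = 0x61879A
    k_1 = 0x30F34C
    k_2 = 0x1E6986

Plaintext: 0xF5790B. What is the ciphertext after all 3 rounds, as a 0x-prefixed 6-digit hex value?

s_0 = plaintext = 0xF5790B
s_1 = Round(s_0, k_0) = 0xFF8D88
s_2 = Round(s_1, k_1) = 0xECCBD7
s_3 = Round(s_2, k_2) = 0x32565B

0x32565B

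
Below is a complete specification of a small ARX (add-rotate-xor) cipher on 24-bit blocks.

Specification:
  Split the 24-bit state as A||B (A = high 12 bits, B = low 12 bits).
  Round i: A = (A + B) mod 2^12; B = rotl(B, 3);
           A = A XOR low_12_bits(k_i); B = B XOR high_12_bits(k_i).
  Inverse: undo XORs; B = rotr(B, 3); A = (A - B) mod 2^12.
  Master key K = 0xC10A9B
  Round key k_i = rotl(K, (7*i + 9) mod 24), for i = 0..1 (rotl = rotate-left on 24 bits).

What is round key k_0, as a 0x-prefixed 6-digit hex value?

K = 0xC10A9B
k_0 = rotl(K, (7*0+9) mod 24) = rotl(K, 9) = 0x153782

0x153782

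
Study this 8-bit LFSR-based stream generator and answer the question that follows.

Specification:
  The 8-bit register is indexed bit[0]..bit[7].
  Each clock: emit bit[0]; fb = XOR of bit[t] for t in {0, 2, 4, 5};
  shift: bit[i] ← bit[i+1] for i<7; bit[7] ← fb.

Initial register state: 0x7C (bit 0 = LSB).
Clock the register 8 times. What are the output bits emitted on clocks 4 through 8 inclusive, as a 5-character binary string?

reg_0 = 0x7C
clock 1: out=0, reg = 0xBE
clock 2: out=0, reg = 0xDF
clock 3: out=1, reg = 0xEF
clock 4: out=1, reg = 0xF7
clock 5: out=1, reg = 0x7B
clock 6: out=1, reg = 0xBD
clock 7: out=1, reg = 0x5E
clock 8: out=0, reg = 0x2F

11110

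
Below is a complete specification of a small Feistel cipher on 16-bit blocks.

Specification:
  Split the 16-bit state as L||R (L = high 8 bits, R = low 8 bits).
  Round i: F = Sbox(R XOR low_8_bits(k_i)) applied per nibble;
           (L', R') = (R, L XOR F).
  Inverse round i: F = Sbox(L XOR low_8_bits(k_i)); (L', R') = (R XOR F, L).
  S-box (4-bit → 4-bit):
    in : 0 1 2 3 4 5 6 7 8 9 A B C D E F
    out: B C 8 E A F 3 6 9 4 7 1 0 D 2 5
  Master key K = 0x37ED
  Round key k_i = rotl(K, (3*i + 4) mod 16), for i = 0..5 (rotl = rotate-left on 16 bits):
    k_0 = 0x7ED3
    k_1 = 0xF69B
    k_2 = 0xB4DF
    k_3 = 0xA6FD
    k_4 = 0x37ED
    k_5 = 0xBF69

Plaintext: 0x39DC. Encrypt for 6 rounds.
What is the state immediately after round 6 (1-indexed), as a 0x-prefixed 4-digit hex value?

0xCC07

s_0 = plaintext = 0x39DC
s_1 = Round(s_0, k_0) = 0xDC8C
s_2 = Round(s_1, k_1) = 0x8C1A
s_3 = Round(s_2, k_2) = 0x1A83
s_4 = Round(s_3, k_3) = 0x8378
s_5 = Round(s_4, k_4) = 0x78CC
s_6 = Round(s_5, k_5) = 0xCC07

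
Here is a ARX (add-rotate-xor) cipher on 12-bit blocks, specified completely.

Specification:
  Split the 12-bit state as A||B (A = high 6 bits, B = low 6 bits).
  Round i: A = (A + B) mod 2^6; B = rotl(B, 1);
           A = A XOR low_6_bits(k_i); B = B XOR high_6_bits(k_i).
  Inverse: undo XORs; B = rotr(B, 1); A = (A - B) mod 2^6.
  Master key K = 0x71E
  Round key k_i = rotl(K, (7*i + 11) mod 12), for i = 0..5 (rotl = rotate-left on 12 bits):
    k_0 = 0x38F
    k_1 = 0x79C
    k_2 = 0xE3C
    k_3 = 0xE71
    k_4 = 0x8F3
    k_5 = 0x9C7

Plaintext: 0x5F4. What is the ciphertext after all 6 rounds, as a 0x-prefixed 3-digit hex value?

s_0 = plaintext = 0x5F4
s_1 = Round(s_0, k_0) = 0x127
s_2 = Round(s_1, k_1) = 0xDD1
s_3 = Round(s_2, k_2) = 0xD1A
s_4 = Round(s_3, k_3) = 0xFCD
s_5 = Round(s_4, k_4) = 0xFF9
s_6 = Round(s_5, k_5) = 0xFD4

0xFD4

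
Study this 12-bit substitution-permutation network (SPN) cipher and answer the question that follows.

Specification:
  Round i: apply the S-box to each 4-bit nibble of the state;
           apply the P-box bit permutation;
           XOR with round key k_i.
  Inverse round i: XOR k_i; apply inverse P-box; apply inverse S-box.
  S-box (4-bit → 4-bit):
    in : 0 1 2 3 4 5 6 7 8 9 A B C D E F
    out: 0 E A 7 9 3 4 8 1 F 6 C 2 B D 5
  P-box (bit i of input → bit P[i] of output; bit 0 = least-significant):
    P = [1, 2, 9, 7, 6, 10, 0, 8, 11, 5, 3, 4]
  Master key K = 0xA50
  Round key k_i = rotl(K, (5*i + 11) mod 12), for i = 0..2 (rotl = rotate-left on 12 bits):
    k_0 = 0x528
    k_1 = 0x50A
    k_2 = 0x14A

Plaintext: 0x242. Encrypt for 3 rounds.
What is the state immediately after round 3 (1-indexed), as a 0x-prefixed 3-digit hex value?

0xF88

s_0 = plaintext = 0x242
s_1 = Round(s_0, k_0) = 0x4DC
s_2 = Round(s_1, k_1) = 0x85E
s_3 = Round(s_2, k_2) = 0xF88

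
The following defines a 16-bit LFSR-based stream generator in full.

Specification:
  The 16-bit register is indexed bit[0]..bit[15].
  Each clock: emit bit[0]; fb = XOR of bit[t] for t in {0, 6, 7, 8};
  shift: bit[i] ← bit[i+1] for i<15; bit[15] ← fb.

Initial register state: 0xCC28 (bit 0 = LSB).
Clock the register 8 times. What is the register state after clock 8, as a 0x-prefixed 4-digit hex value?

0x4CCC

reg_0 = 0xCC28
clock 1: out=0, reg = 0x6614
clock 2: out=0, reg = 0x330A
clock 3: out=0, reg = 0x9985
clock 4: out=1, reg = 0xCCC2
clock 5: out=0, reg = 0x6661
clock 6: out=1, reg = 0x3330
clock 7: out=0, reg = 0x9998
clock 8: out=0, reg = 0x4CCC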